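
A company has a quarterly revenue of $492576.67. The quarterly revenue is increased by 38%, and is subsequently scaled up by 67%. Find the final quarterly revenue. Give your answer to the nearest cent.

Each change multiplies by a factor: 1.38 × 1.67 = 2.3046.
$492576.67 × 2.3046 = $1135192.193682 ≈ $1135192.19.

$1135192.19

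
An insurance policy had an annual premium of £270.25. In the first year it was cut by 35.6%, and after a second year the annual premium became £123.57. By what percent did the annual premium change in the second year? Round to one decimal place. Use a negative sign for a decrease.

After the first year: £270.25 × 0.644 = £174.041.
Second-year multiplier: £123.57 ÷ £174.041 ≈ 0.71001.
That is a change of -29.0%.

-29.0%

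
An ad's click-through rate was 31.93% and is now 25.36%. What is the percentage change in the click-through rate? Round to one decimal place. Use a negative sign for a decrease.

-20.6%

The change is 25.36 − 31.93 = -6.57 percentage points.
Relative to the original 31.93%, that is -6.57 ÷ 31.93 ≈ -20.6%.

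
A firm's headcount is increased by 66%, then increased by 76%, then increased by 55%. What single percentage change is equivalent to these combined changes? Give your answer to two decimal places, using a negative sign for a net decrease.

The combined multiplier is 1.66 × 1.76 × 1.55 = 4.52848.
That corresponds to an increase of 352.85%.

352.85%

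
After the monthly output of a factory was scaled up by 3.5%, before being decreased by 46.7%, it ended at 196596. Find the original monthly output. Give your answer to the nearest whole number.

356375

Undoing the 46.7% decrease: 196596 ÷ 0.533 ≈ 368848.030019.
Undoing the 3.5% increase: 368848.030019 ÷ 1.035 ≈ 356375.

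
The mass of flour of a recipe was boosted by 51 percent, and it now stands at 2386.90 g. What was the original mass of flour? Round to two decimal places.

The overall multiplier applied was 1.51.
So the original mass of flour was 2386.90 ÷ 1.51 ≈ 1580.73 g.

1580.73 g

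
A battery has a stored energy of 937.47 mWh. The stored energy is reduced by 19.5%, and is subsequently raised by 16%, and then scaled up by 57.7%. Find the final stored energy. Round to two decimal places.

Apply the 19.5% decrease: 937.47 × 0.805 = 754.66335.
Apply the 16% increase: 754.66335 × 1.16 = 875.409486.
57.7% increase: 875.409486 × 1.577 = 1380.520759422 ≈ 1380.52.

1380.52 mWh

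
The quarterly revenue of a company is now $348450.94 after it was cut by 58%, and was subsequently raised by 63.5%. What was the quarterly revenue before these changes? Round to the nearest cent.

$507428.19

Undoing the 63.5% increase: $348450.94 ÷ 1.635 ≈ $213119.840979.
Undoing the 58% decrease: $213119.840979 ÷ 0.42 ≈ $507428.19.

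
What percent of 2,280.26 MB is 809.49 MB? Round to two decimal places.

35.50%

809.49 MB ÷ 2,280.26 MB ≈ 35.50%.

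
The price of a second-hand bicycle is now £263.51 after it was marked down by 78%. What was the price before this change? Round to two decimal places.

The overall multiplier applied was 0.22.
So the original price was £263.51 ÷ 0.22 ≈ £1,197.77.

£1,197.77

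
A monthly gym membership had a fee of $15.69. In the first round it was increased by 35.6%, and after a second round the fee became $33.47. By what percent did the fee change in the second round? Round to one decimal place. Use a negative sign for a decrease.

57.3%

After the first round: $15.69 × 1.356 = $21.27564.
Second-round multiplier: $33.47 ÷ $21.27564 ≈ 1.57316.
That is a change of 57.3%.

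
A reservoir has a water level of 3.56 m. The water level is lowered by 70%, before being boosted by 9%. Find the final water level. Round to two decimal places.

Each change multiplies by a factor: 0.3 × 1.09 = 0.327.
3.56 × 0.327 = 1.16412 ≈ 1.16.

1.16 m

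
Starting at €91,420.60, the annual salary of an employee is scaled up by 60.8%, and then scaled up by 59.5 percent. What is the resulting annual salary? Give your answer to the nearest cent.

€234,471.90

Each change multiplies by a factor: 1.608 × 1.595 = 2.56476.
€91,420.60 × 2.56476 = €234471.898056 ≈ €234,471.90.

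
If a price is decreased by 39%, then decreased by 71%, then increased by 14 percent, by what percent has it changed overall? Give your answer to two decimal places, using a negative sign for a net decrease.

-79.83%

The combined multiplier is 0.61 × 0.29 × 1.14 = 0.201666.
That corresponds to a decrease of 79.83%.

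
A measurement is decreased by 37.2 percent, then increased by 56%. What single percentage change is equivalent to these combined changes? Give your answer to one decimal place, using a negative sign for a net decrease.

The combined multiplier is 0.628 × 1.56 = 0.97968.
That corresponds to a decrease of 2.0%.

-2.0%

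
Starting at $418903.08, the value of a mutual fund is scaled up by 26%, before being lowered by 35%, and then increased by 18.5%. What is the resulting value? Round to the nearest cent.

$406551.72

After the 26% increase: $418903.08 × 1.26 = $527817.8808.
After the 35% decrease: $527817.8808 × 0.65 = $343081.62252.
18.5% increase: $343081.62252 × 1.185 = $406551.7226862 ≈ $406551.72.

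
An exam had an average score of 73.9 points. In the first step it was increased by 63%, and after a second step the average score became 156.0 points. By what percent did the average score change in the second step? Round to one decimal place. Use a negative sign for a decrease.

After the first step: 73.9 × 1.63 = 120.457.
Second-step multiplier: 156.0 ÷ 120.457 ≈ 1.29507.
That is a change of 29.5%.

29.5%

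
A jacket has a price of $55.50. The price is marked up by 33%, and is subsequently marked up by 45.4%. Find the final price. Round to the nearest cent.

$107.33

Apply the 33% increase: $55.50 × 1.33 = $73.815.
After the 45.4% increase: $73.815 × 1.454 = $107.32701 ≈ $107.33.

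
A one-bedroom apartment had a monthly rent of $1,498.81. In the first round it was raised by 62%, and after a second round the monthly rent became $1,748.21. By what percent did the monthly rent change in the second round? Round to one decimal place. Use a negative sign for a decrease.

-28.0%

After the first round: $1,498.81 × 1.62 = $2428.0722.
Second-round multiplier: $1,748.21 ÷ $2428.0722 ≈ 0.72.
That is a change of -28.0%.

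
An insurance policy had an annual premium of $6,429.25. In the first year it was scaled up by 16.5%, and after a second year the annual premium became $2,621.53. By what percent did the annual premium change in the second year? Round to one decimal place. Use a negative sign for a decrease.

-65.0%

After the first year: $6,429.25 × 1.165 = $7490.07625.
Second-year multiplier: $2,621.53 ÷ $7490.07625 ≈ 0.35.
That is a change of -65.0%.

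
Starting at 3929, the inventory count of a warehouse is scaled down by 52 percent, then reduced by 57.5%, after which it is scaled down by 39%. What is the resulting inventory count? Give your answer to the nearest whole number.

489

Each change multiplies by a factor: 0.48 × 0.425 × 0.61 = 0.12444.
3929 × 0.12444 = 488.92476 ≈ 489.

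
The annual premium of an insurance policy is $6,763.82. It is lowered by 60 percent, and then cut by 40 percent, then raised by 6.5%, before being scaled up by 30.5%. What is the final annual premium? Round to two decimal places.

60% decrease: $6,763.82 × 0.4 = $2705.528.
Apply the 40% decrease: $2705.528 × 0.6 = $1623.3168.
After the 6.5% increase: $1623.3168 × 1.065 = $1728.832392.
30.5% increase: $1728.832392 × 1.305 = $2256.12627156 ≈ $2,256.13.

$2,256.13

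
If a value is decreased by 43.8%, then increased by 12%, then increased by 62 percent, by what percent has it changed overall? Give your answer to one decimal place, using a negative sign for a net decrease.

2.0%

A 43.8% decrease multiplies by 0.562.
Then a 12% increase: 0.562 × 1.12 = 0.62944.
Then a 62% increase: 0.62944 × 1.62 = 1.0196928.
Overall factor 1.0196928, i.e. 2.0%.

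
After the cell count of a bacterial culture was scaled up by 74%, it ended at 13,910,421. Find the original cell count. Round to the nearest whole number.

The overall multiplier applied was 1.74.
So the original cell count was 13,910,421 ÷ 1.74 ≈ 7,994,495.

7,994,495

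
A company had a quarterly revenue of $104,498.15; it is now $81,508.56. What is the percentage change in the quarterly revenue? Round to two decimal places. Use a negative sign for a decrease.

-22.00%

Change: $81,508.56 − $104,498.15 = -$22,989.59.
Relative to the original: -$22,989.59 ÷ $104,498.15 ≈ -22.00%.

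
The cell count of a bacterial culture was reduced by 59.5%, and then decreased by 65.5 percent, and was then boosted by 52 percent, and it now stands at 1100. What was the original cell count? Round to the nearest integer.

5179

Undoing the 52% increase: 1100 ÷ 1.52 ≈ 723.684211.
Undoing the 65.5% decrease: 723.684211 ÷ 0.345 ≈ 2097.635394.
Undoing the 59.5% decrease: 2097.635394 ÷ 0.405 ≈ 5179.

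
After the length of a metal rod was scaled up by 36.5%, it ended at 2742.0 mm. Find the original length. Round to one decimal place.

2008.8 mm

The overall multiplier applied was 1.365.
So the original length was 2742.0 ÷ 1.365 ≈ 2008.8 mm.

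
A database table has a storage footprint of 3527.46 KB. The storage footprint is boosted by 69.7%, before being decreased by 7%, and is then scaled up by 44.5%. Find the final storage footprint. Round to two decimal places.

8044.42 KB

Each change multiplies by a factor: 1.697 × 0.93 × 1.445 = 2.28051345.
3527.46 × 2.28051345 = 8044.419974337 ≈ 8044.42.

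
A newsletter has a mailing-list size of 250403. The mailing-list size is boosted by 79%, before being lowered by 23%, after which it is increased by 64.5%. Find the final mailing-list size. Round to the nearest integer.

567740

Each change multiplies by a factor: 1.79 × 0.77 × 1.645 = 2.2673035.
250403 × 2.2673035 = 567739.5983105 ≈ 567740.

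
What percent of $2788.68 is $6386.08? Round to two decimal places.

229.00%

$6386.08 ÷ $2788.68 ≈ 229.00%.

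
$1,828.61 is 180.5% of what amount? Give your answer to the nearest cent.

$1,828.61 ÷ 1.805 ≈ $1,013.08.

$1,013.08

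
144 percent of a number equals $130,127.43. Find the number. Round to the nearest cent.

$90,366.27

$130,127.43 ÷ 1.44 ≈ $90,366.27.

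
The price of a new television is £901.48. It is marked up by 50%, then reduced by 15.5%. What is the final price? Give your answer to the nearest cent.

£1142.63

50% increase: £901.48 × 1.5 = £1352.22.
Apply the 15.5% decrease: £1352.22 × 0.845 = £1142.6259 ≈ £1142.63.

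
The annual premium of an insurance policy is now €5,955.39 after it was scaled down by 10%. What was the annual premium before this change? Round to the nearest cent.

The overall multiplier applied was 0.9.
So the original annual premium was €5,955.39 ÷ 0.9 = €6,617.10.

€6,617.10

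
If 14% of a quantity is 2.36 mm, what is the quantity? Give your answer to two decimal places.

16.86 mm

2.36 mm ÷ 0.14 ≈ 16.86 mm.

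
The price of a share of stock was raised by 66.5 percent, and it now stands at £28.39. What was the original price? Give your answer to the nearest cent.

The overall multiplier applied was 1.665.
So the original price was £28.39 ÷ 1.665 ≈ £17.05.

£17.05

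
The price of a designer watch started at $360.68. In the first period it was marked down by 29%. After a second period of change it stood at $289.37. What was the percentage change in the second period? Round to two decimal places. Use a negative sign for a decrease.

After the first period: $360.68 × 0.71 = $256.0828.
Second-period multiplier: $289.37 ÷ $256.0828 ≈ 1.129986.
That is a change of 13.00%.

13.00%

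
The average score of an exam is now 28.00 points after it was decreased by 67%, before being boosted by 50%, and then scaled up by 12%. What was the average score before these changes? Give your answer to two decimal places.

The overall multiplier applied was 0.33 × 1.5 × 1.12 = 0.5544.
So the original average score was 28.00 ÷ 0.5544 ≈ 50.51 points.

50.51 points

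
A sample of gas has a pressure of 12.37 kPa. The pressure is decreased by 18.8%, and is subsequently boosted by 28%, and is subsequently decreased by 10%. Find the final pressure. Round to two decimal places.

Each change multiplies by a factor: 0.812 × 1.28 × 0.9 = 0.935424.
12.37 × 0.935424 = 11.57119488 ≈ 11.57.

11.57 kPa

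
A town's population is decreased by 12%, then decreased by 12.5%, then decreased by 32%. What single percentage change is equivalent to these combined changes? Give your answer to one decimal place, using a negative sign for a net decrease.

A 12% decrease multiplies by 0.88.
Then a 12.5% decrease: 0.88 × 0.875 = 0.77.
Then a 32% decrease: 0.77 × 0.68 = 0.5236.
Overall factor 0.5236, i.e. -47.6%.

-47.6%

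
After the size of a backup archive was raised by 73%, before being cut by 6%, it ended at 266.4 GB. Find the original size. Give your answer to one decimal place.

163.8 GB

The overall multiplier applied was 1.73 × 0.94 = 1.6262.
So the original size was 266.4 ÷ 1.6262 ≈ 163.8 GB.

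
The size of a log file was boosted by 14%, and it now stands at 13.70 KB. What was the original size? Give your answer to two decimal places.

The overall multiplier applied was 1.14.
So the original size was 13.70 ÷ 1.14 ≈ 12.02 KB.

12.02 KB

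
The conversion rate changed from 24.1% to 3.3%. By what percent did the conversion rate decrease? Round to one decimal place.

86.3%

The change is 3.3 − 24.1 = -20.8 percentage points.
Relative to the original 24.1%, that is -20.8 ÷ 24.1 ≈ -86.3%.
So the conversion rate fell by 86.3%.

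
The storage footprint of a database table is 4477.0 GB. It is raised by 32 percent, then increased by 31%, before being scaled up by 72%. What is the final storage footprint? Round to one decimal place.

13315.6 GB

32% increase: 4477.0 × 1.32 = 5909.64.
31% increase: 5909.64 × 1.31 = 7741.6284.
72% increase: 7741.6284 × 1.72 = 13315.600848 ≈ 13315.6.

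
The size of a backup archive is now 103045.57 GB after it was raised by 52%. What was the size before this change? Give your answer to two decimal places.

67793.14 GB

The overall multiplier applied was 1.52.
So the original size was 103045.57 ÷ 1.52 ≈ 67793.14 GB.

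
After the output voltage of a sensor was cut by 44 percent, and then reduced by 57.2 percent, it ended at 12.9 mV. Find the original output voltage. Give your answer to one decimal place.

The overall multiplier applied was 0.56 × 0.428 = 0.23968.
So the original output voltage was 12.9 ÷ 0.23968 ≈ 53.8 mV.

53.8 mV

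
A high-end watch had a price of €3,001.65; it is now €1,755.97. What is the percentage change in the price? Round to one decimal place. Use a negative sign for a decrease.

-41.5%

Change: €1,755.97 − €3,001.65 = -€1,245.68.
Relative to the original: -€1,245.68 ÷ €3,001.65 ≈ -41.5%.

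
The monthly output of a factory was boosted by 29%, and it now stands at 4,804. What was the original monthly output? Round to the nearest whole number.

3,724

The overall multiplier applied was 1.29.
So the original monthly output was 4,804 ÷ 1.29 ≈ 3,724.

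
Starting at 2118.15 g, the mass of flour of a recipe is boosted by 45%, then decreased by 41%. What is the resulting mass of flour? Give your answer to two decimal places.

Each change multiplies by a factor: 1.45 × 0.59 = 0.8555.
2118.15 × 0.8555 = 1812.077325 ≈ 1812.08.

1812.08 g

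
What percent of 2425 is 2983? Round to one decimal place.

123.0%

2983 ÷ 2425 ≈ 123.0%.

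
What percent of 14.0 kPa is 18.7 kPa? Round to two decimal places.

18.7 kPa ÷ 14.0 kPa ≈ 133.57%.

133.57%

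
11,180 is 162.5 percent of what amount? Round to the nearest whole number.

6,880

11,180 ÷ 1.625 = 6,880.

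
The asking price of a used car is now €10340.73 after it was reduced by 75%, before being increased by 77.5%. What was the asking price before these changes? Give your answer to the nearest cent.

Undoing the 77.5% increase: €10340.73 ÷ 1.775 ≈ €5825.76338.
Undoing the 75% decrease: €5825.76338 ÷ 0.25 ≈ €23303.05.

€23303.05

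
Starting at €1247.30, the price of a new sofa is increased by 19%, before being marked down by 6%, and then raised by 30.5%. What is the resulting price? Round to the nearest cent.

€1820.77

Apply the 19% increase: €1247.30 × 1.19 = €1484.287.
Apply the 6% decrease: €1484.287 × 0.94 = €1395.22978.
30.5% increase: €1395.22978 × 1.305 = €1820.7748629 ≈ €1820.77.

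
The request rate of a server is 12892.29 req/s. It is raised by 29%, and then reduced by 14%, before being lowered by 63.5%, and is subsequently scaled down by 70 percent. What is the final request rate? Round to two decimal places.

Apply the 29% increase: 12892.29 × 1.29 = 16631.0541.
Apply the 14% decrease: 16631.0541 × 0.86 = 14302.706526.
After the 63.5% decrease: 14302.706526 × 0.365 = 5220.48788199.
After the 70% decrease: 5220.48788199 × 0.3 = 1566.146364597 ≈ 1566.15.

1566.15 req/s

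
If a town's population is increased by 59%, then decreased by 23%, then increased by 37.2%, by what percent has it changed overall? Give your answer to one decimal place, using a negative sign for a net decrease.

A 59% increase multiplies by 1.59.
Then a 23% decrease: 1.59 × 0.77 = 1.2243.
Then a 37.2% increase: 1.2243 × 1.372 = 1.6797396.
Overall factor 1.6797396, i.e. 68.0%.

68.0%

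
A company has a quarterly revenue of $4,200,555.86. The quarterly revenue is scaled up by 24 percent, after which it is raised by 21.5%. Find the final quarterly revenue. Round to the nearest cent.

$6,328,557.46

Each change multiplies by a factor: 1.24 × 1.215 = 1.5066.
$4,200,555.86 × 1.5066 = $6328557.458676 ≈ $6,328,557.46.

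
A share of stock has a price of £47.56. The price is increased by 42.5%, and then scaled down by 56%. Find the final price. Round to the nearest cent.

£29.82

42.5% increase: £47.56 × 1.425 = £67.773.
56% decrease: £67.773 × 0.44 = £29.82012 ≈ £29.82.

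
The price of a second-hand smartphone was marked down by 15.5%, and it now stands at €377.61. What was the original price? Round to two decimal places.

€446.88

The overall multiplier applied was 0.845.
So the original price was €377.61 ÷ 0.845 ≈ €446.88.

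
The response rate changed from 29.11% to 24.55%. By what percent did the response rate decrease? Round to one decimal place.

The change is 24.55 − 29.11 = -4.56 percentage points.
Relative to the original 29.11%, that is -4.56 ÷ 29.11 ≈ -15.7%.
So the response rate fell by 15.7%.

15.7%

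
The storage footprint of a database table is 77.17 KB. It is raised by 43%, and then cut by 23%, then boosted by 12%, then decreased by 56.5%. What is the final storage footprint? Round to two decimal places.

Each change multiplies by a factor: 1.43 × 0.77 × 1.12 × 0.435 = 0.53645592.
77.17 × 0.53645592 = 41.3983033464 ≈ 41.40.

41.40 KB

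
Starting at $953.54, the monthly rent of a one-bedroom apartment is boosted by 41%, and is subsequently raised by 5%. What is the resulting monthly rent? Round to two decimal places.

$1411.72

After the 41% increase: $953.54 × 1.41 = $1344.4914.
Apply the 5% increase: $1344.4914 × 1.05 = $1411.71597 ≈ $1411.72.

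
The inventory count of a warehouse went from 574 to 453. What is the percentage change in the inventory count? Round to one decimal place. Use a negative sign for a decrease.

Change: 453 − 574 = -121.
Relative to the original: -121 ÷ 574 ≈ -21.1%.

-21.1%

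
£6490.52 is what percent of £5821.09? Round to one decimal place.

111.5%

£6490.52 ÷ £5821.09 ≈ 111.5%.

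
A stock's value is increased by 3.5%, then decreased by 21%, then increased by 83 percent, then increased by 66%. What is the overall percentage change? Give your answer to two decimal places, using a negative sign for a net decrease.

148.39%

The combined multiplier is 1.035 × 0.79 × 1.83 × 1.66 = 2.48385717.
That corresponds to an increase of 148.39%.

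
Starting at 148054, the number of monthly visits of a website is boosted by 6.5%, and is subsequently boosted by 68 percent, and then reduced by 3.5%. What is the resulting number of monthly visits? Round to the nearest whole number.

255627

6.5% increase: 148054 × 1.065 = 157677.51.
68% increase: 157677.51 × 1.68 = 264898.2168.
Apply the 3.5% decrease: 264898.2168 × 0.965 = 255626.779212 ≈ 255627.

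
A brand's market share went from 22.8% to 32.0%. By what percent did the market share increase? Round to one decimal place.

The change is 32.0 − 22.8 = 9.2 percentage points.
Relative to the original 22.8%, that is 9.2 ÷ 22.8 ≈ 40.4%.
So the market share rose by 40.4%.

40.4%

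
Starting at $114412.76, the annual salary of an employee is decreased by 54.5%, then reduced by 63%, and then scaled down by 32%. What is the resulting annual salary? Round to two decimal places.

$13097.74

Each change multiplies by a factor: 0.455 × 0.37 × 0.68 = 0.114478.
$114412.76 × 0.114478 = $13097.74393928 ≈ $13097.74.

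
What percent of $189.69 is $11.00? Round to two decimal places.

5.80%

$11.00 ÷ $189.69 ≈ 5.80%.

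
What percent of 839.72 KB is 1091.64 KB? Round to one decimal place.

1091.64 KB ÷ 839.72 KB ≈ 130.0%.

130.0%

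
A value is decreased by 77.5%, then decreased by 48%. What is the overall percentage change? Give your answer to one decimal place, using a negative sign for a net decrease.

A 77.5% decrease multiplies by 0.225.
Then a 48% decrease: 0.225 × 0.52 = 0.117.
Overall factor 0.117, i.e. -88.3%.

-88.3%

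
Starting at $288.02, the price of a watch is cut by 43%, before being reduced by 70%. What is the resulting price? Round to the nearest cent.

$49.25

43% decrease: $288.02 × 0.57 = $164.1714.
70% decrease: $164.1714 × 0.3 = $49.25142 ≈ $49.25.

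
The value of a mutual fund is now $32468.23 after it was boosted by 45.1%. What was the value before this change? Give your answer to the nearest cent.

$22376.45

The overall multiplier applied was 1.451.
So the original value was $32468.23 ÷ 1.451 ≈ $22376.45.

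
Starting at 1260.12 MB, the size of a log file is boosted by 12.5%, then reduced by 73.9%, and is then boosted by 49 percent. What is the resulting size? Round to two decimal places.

551.30 MB

12.5% increase: 1260.12 × 1.125 = 1417.635.
After the 73.9% decrease: 1417.635 × 0.261 = 370.002735.
Apply the 49% increase: 370.002735 × 1.49 = 551.30407515 ≈ 551.30.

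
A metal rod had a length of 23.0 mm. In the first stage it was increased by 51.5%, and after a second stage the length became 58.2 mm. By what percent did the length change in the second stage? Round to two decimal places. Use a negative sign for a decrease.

67.03%

After the first stage: 23.0 × 1.515 = 34.845.
Second-stage multiplier: 58.2 ÷ 34.845 ≈ 1.670254.
That is a change of 67.03%.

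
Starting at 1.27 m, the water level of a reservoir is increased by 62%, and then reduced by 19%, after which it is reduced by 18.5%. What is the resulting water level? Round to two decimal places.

Apply the 62% increase: 1.27 × 1.62 = 2.0574.
After the 19% decrease: 2.0574 × 0.81 = 1.666494.
Apply the 18.5% decrease: 1.666494 × 0.815 = 1.35819261 ≈ 1.36.

1.36 m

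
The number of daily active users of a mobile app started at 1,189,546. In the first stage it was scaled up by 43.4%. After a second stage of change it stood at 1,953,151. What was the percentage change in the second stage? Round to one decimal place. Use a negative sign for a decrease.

14.5%

After the first stage: 1,189,546 × 1.434 = 1705808.964.
Second-stage multiplier: 1,953,151 ÷ 1705808.964 ≈ 1.145.
That is a change of 14.5%.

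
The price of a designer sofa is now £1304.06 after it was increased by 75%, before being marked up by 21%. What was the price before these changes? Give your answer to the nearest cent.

The overall multiplier applied was 1.75 × 1.21 = 2.1175.
So the original price was £1304.06 ÷ 2.1175 ≈ £615.85.

£615.85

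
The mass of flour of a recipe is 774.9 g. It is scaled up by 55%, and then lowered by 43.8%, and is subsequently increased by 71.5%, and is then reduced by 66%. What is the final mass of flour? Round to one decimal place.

393.6 g

Apply the 55% increase: 774.9 × 1.55 = 1201.095.
After the 43.8% decrease: 1201.095 × 0.562 = 675.01539.
71.5% increase: 675.01539 × 1.715 = 1157.65139385.
Apply the 66% decrease: 1157.65139385 × 0.34 = 393.601473909 ≈ 393.6.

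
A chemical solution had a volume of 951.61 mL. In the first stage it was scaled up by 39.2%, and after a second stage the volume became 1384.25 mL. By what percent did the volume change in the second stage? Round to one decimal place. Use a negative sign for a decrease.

4.5%

After the first stage: 951.61 × 1.392 = 1324.64112.
Second-stage multiplier: 1384.25 ÷ 1324.64112 ≈ 1.045.
That is a change of 4.5%.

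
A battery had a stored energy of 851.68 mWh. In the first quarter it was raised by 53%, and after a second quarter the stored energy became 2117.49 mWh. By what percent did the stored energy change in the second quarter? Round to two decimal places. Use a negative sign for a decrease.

After the first quarter: 851.68 × 1.53 = 1303.0704.
Second-quarter multiplier: 2117.49 ÷ 1303.0704 ≈ 1.625.
That is a change of 62.50%.

62.50%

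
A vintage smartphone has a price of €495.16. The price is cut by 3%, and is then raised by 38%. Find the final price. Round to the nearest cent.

€662.82

Each change multiplies by a factor: 0.97 × 1.38 = 1.3386.
€495.16 × 1.3386 = €662.821176 ≈ €662.82.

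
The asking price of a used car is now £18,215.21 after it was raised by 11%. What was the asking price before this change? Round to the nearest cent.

£16,410.10

The overall multiplier applied was 1.11.
So the original asking price was £18,215.21 ÷ 1.11 ≈ £16,410.10.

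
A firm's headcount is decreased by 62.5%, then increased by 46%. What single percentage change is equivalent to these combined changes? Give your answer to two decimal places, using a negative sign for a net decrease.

A 62.5% decrease multiplies by 0.375.
Then a 46% increase: 0.375 × 1.46 = 0.5475.
Overall factor 0.5475, i.e. -45.25%.

-45.25%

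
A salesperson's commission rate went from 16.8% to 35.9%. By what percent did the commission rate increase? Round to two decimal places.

The change is 35.9 − 16.8 = 19.1 percentage points.
Relative to the original 16.8%, that is 19.1 ÷ 16.8 ≈ 113.69%.
So the commission rate rose by 113.69%.

113.69%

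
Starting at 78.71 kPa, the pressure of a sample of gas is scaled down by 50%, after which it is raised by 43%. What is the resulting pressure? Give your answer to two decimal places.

56.28 kPa

Each change multiplies by a factor: 0.5 × 1.43 = 0.715.
78.71 × 0.715 = 56.27765 ≈ 56.28.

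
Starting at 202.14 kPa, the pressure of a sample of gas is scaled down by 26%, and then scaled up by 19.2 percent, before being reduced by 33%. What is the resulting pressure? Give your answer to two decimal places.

119.46 kPa

Each change multiplies by a factor: 0.74 × 1.192 × 0.67 = 0.5909936.
202.14 × 0.5909936 = 119.463446304 ≈ 119.46.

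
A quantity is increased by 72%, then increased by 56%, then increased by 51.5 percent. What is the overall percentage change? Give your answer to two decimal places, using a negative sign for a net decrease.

A 72% increase multiplies by 1.72.
Then a 56% increase: 1.72 × 1.56 = 2.6832.
Then a 51.5% increase: 2.6832 × 1.515 = 4.065048.
Overall factor 4.065048, i.e. 306.50%.

306.50%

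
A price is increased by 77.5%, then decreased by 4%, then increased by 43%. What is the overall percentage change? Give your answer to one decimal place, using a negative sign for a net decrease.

143.7%

The combined multiplier is 1.775 × 0.96 × 1.43 = 2.43672.
That corresponds to an increase of 143.7%.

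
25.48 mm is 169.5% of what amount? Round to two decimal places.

25.48 mm ÷ 1.695 ≈ 15.03 mm.

15.03 mm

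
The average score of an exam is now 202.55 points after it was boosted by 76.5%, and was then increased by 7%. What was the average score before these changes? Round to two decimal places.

Undoing the 7% increase: 202.55 ÷ 1.07 ≈ 189.299065.
Undoing the 76.5% increase: 189.299065 ÷ 1.765 ≈ 107.25 points.

107.25 points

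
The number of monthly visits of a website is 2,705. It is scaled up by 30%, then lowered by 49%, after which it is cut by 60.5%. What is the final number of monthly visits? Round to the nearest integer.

708

Each change multiplies by a factor: 1.3 × 0.51 × 0.395 = 0.261885.
2,705 × 0.261885 = 708.398925 ≈ 708.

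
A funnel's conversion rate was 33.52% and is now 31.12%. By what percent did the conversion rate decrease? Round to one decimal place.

The change is 31.12 − 33.52 = -2.40 percentage points.
Relative to the original 33.52%, that is -2.40 ÷ 33.52 ≈ -7.2%.
So the conversion rate fell by 7.2%.

7.2%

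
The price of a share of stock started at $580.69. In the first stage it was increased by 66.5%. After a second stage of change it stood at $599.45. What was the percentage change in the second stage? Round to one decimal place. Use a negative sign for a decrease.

After the first stage: $580.69 × 1.665 = $966.84885.
Second-stage multiplier: $599.45 ÷ $966.84885 ≈ 0.62.
That is a change of -38.0%.

-38.0%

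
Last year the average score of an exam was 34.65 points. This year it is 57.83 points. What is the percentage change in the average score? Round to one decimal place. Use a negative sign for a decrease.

Change: 57.83 − 34.65 = 23.18.
Relative to the original: 23.18 ÷ 34.65 ≈ 66.9%.

66.9%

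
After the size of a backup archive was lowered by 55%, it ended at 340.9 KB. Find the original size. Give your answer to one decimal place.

757.6 KB

The overall multiplier applied was 0.45.
So the original size was 340.9 ÷ 0.45 ≈ 757.6 KB.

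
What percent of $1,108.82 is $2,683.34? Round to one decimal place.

$2,683.34 ÷ $1,108.82 ≈ 242.0%.

242.0%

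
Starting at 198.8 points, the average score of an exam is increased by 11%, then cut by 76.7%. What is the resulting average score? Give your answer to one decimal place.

51.4 points

Each change multiplies by a factor: 1.11 × 0.233 = 0.25863.
198.8 × 0.25863 = 51.415644 ≈ 51.4.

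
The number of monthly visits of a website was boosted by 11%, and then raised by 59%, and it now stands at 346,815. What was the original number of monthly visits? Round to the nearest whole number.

196,507

The overall multiplier applied was 1.11 × 1.59 = 1.7649.
So the original number of monthly visits was 346,815 ÷ 1.7649 ≈ 196,507.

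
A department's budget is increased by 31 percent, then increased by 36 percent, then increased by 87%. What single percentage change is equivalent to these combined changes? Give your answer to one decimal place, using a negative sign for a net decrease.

A 31% increase multiplies by 1.31.
Then a 36% increase: 1.31 × 1.36 = 1.7816.
Then an 87% increase: 1.7816 × 1.87 = 3.331592.
Overall factor 3.331592, i.e. 233.2%.

233.2%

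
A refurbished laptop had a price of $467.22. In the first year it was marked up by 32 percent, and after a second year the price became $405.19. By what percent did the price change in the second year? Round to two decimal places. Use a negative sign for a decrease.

After the first year: $467.22 × 1.32 = $616.7304.
Second-year multiplier: $405.19 ÷ $616.7304 ≈ 0.656997.
That is a change of -34.30%.

-34.30%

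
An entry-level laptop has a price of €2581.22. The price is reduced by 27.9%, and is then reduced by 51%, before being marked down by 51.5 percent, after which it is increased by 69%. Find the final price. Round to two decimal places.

Apply the 27.9% decrease: €2581.22 × 0.721 = €1861.05962.
After the 51% decrease: €1861.05962 × 0.49 = €911.9192138.
Apply the 51.5% decrease: €911.9192138 × 0.485 = €442.280818693.
69% increase: €442.280818693 × 1.69 = €747.45458359117 ≈ €747.45.

€747.45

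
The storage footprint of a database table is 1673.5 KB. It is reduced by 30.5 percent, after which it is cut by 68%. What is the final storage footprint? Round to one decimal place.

372.2 KB

After the 30.5% decrease: 1673.5 × 0.695 = 1163.0825.
68% decrease: 1163.0825 × 0.32 = 372.1864 ≈ 372.2.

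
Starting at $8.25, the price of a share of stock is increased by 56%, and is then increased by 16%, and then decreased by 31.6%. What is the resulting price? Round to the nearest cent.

After the 56% increase: $8.25 × 1.56 = $12.87.
Apply the 16% increase: $12.87 × 1.16 = $14.9292.
31.6% decrease: $14.9292 × 0.684 = $10.2115728 ≈ $10.21.

$10.21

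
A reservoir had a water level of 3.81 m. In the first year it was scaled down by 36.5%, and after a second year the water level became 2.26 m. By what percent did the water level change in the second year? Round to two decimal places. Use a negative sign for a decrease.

-6.59%

After the first year: 3.81 × 0.635 = 2.41935.
Second-year multiplier: 2.26 ÷ 2.41935 ≈ 0.934135.
That is a change of -6.59%.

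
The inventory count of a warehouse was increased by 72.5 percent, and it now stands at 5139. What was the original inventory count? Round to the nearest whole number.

The overall multiplier applied was 1.725.
So the original inventory count was 5139 ÷ 1.725 ≈ 2979.

2979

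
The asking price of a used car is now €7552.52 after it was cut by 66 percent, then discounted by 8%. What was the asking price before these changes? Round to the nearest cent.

€24144.88

Undoing the 8% decrease: €7552.52 ÷ 0.92 ≈ €8209.26087.
Undoing the 66% decrease: €8209.26087 ÷ 0.34 ≈ €24144.88.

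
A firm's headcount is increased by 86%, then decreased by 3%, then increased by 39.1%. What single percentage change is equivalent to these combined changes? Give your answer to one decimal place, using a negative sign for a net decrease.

An 86% increase multiplies by 1.86.
Then a 3% decrease: 1.86 × 0.97 = 1.8042.
Then a 39.1% increase: 1.8042 × 1.391 = 2.5096422.
Overall factor 2.5096422, i.e. 151.0%.

151.0%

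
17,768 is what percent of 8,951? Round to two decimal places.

198.50%

17,768 ÷ 8,951 ≈ 198.50%.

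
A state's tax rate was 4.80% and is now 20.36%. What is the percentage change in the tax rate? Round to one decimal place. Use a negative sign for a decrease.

The change is 20.36 − 4.80 = 15.56 percentage points.
Relative to the original 4.80%, that is 15.56 ÷ 4.80 ≈ 324.2%.

324.2%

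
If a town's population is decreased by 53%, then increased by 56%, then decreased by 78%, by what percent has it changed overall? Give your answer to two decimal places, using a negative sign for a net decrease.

-83.87%

The combined multiplier is 0.47 × 1.56 × 0.22 = 0.161304.
That corresponds to a decrease of 83.87%.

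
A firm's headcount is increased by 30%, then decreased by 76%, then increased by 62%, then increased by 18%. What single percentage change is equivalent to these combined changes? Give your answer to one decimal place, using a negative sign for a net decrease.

-40.4%

A 30% increase multiplies by 1.3.
Then a 76% decrease: 1.3 × 0.24 = 0.312.
Then a 62% increase: 0.312 × 1.62 = 0.50544.
Then an 18% increase: 0.50544 × 1.18 = 0.5964192.
Overall factor 0.5964192, i.e. -40.4%.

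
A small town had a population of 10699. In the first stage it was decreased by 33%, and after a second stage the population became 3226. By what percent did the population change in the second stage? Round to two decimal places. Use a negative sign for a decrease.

After the first stage: 10699 × 0.67 = 7168.33.
Second-stage multiplier: 3226 ÷ 7168.33 ≈ 0.450035.
That is a change of -55.00%.

-55.00%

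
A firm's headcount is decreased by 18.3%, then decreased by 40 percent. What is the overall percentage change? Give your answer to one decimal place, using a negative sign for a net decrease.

-51.0%

An 18.3% decrease multiplies by 0.817.
Then a 40% decrease: 0.817 × 0.6 = 0.4902.
Overall factor 0.4902, i.e. -51.0%.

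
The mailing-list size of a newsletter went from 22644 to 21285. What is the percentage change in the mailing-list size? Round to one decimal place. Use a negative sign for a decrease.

-6.0%

Change: 21285 − 22644 = -1359.
Relative to the original: -1359 ÷ 22644 ≈ -6.0%.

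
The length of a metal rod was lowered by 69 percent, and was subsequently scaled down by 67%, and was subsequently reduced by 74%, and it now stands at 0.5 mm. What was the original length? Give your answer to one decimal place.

18.8 mm

Undoing the 74% decrease: 0.5 ÷ 0.26 ≈ 1.923077.
Undoing the 67% decrease: 1.923077 ÷ 0.33 ≈ 5.827506.
Undoing the 69% decrease: 5.827506 ÷ 0.31 ≈ 18.8 mm.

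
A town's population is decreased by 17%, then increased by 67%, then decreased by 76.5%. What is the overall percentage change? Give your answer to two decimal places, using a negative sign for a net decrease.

A 17% decrease multiplies by 0.83.
Then a 67% increase: 0.83 × 1.67 = 1.3861.
Then a 76.5% decrease: 1.3861 × 0.235 = 0.3257335.
Overall factor 0.3257335, i.e. -67.43%.

-67.43%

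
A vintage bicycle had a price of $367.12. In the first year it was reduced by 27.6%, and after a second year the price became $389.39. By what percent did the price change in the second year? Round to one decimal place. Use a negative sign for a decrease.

After the first year: $367.12 × 0.724 = $265.79488.
Second-year multiplier: $389.39 ÷ $265.79488 ≈ 1.465.
That is a change of 46.5%.

46.5%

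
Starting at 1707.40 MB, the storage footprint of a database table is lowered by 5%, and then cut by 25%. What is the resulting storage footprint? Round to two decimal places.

Each change multiplies by a factor: 0.95 × 0.75 = 0.7125.
1707.40 × 0.7125 = 1216.5225 ≈ 1216.52.

1216.52 MB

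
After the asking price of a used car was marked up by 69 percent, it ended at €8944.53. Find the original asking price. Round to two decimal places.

€5292.62

The overall multiplier applied was 1.69.
So the original asking price was €8944.53 ÷ 1.69 ≈ €5292.62.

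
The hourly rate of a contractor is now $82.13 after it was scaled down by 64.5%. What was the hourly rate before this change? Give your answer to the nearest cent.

The overall multiplier applied was 0.355.
So the original hourly rate was $82.13 ÷ 0.355 ≈ $231.35.

$231.35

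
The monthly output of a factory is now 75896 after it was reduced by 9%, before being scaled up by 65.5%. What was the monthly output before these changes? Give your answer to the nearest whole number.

Undoing the 65.5% increase: 75896 ÷ 1.655 ≈ 45858.610272.
Undoing the 9% decrease: 45858.610272 ÷ 0.91 ≈ 50394.

50394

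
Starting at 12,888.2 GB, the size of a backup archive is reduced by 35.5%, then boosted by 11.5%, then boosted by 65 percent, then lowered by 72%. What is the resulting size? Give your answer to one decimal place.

4,282.2 GB

After the 35.5% decrease: 12,888.2 × 0.645 = 8312.889.
Apply the 11.5% increase: 8312.889 × 1.115 = 9268.871235.
Apply the 65% increase: 9268.871235 × 1.65 = 15293.63753775.
72% decrease: 15293.63753775 × 0.28 = 4282.21851057 ≈ 4,282.2.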